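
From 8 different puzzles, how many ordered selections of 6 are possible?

P(8,6) = 8!/(8-6)! = 8!/2!.

Final answer: P(8,6) = 20160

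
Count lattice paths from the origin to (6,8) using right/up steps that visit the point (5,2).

Paths (0,0)->(5,2): C(7,2) = 21.
Paths (5,2)->(6,8): C(7,6) = 7.
By multiplication principle: 21 x 7.

Final answer: 147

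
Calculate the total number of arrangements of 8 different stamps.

The number of ways to arrange 8 distinct objects is 8!.

Final answer: 8! = 40320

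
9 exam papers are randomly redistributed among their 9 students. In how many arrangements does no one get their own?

D(n) = (n-1)(D(n-1) + D(n-2)), D(0)=1, D(1)=0.
D(2) = 1 x (0 + 1) = 1
D(3) = 2 x (1 + 0) = 2
D(4) = 3 x (2 + 1) = 9
D(5) = 4 x (9 + 2) = 44
D(6) = 5 x (44 + 9) = 265
D(7) = 6 x (265 + 44) = 1854
D(8) = 7 x (1854 + 265) = 14833
D(9) = 8 x (D(8) + D(7)) = 8 x (14833 + 1854)

Final answer: D(9) = 133496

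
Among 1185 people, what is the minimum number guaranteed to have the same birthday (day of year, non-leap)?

There are 365 possible values for birthday (day of year, non-leap). With 1185 people and 365 categories, by pigeonhole: ceiling(1185/365).

Final answer: 4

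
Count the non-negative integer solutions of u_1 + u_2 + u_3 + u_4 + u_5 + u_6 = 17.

Stars and bars with 17 stars and 5 bars:
C(17+6-1, 6-1) = C(22,5).

Final answer: C(22,5) = 26334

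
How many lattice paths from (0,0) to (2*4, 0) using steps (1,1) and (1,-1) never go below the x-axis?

Total monotonic paths to (4,4): C(8,4) = 70.
A path is bad iff it touches y = x + 1; reflecting its initial segment maps bad paths bijectively onto all paths to (3,5), of which there are C(8,5) = 56.
Valid Dyck paths: 70 - 56.
(Check: C(8,4) - C(8,5) = C(8,4)/5, the Catalan number C_{4}.)

Final answer: C_{4} = 14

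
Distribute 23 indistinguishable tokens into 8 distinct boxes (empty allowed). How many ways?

Stars and bars: C(n+k-1, k-1) = C(30,7).

Final answer: C(30,7) = 2035800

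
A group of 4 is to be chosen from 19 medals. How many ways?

C(19,4) = 19!/(4! x 15!).

Final answer: \binom{19}{4} = 3876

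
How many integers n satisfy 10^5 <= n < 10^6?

These are the integers in [10^5, 10^6), so the count is 10^6 - 10^5 = 9 x 10^5.

Final answer: 900000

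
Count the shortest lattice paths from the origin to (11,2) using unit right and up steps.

Each path has 11 right steps and 2 up steps in some order (13 steps total).
Choose which 2 of the 13 steps are up: C(13,2).

Final answer: C(13,2) = 78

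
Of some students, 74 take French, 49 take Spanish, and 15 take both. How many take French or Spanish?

|A union B| = |A| + |B| - |A intersect B| = 74 + 49 - 15.

Final answer: 108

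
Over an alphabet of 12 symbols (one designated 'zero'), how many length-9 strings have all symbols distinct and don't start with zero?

First digit: 11 (nonzero). Second: 11 (not first). Third: 10, etc.
Total: 11 x 11 x 10 x 9 x 8 x 7 x 6 x 5 x 4.

Final answer: 73180800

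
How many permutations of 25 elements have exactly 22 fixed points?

Choose which 22 elements are fixed: C(25,22) = 2300.
Derange the remaining 3 using D(j) = (j-1)(D(j-1) + D(j-2)), D(0)=1, D(1)=0: D(2)=1, D(3)=2.
Total: 2300 x 2.

Final answer: C(25,22) D(3) = 4600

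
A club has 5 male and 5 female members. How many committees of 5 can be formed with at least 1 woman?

Sum over valid woman counts:
C(5,1)C(5,4) = 25
C(5,2)C(5,3) = 100
C(5,3)C(5,2) = 100
C(5,4)C(5,1) = 25
C(5,5)C(5,0) = 1
Total: 25 + 100 + 100 + 25 + 1.

Final answer: 251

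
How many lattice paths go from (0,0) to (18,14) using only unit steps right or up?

Each path has 18 right steps and 14 up steps in some order (32 steps total).
Choose which 14 of the 32 steps are up: C(32,14).

Final answer: C(32,14) = 471435600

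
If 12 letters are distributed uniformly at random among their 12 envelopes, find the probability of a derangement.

D(n) = (n-1)(D(n-1) + D(n-2)), D(0)=1, D(1)=0.
Building up: D(2)=1, D(3)=2, D(4)=9, D(5)=44, D(6)=265, D(7)=1854, D(8)=14833, D(9)=133496, D(10)=1334961, D(11)=14684570, D(12)=176214841.
Total arrangements: 12! = 479001600.
Probability = D(12)/12! = 16019531/43545600.

Final answer: D(12)/12! = 176214841/479001600 = 0.367879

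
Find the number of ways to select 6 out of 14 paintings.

C(14,6) = 14!/(6! x (14-6)!).

Final answer: C(14,6) = 3003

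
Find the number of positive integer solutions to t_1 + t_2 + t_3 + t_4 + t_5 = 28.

Substitute t'_i = t_i - 1 (so t'_i >= 0). Then sum t'_i = 28 - 5 = 23.
Stars and bars: C(23+5-1, 5-1) = C(27,4).

Final answer: C(27,4) = 17550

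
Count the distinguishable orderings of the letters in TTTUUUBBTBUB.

Letters (B:4, T:4, U:4). Total letters: 12.
Permutations = 12!/(4! x 4! x 4!).

Final answer: 34650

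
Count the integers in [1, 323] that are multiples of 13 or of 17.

Multiples of 13: 24. Multiples of 17: 19. Of both (lcm=221): 1.
By inclusion-exclusion: 24 + 19 - 1.

Final answer: 42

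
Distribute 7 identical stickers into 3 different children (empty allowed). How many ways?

Stars and bars: C(n+k-1, k-1) = C(9,2).

Final answer: C(9,2) = 36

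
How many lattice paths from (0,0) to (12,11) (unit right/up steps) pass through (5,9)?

Paths (0,0)->(5,9): C(14,9) = 2002.
Paths (5,9)->(12,11): C(9,2) = 36.
By multiplication principle: 2002 x 36.

Final answer: 72072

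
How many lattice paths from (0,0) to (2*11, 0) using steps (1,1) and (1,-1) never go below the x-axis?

Total monotonic paths to (11,11): C(22,11) = 705432.
Reflecting each bad path at its first crossing gives a bijection with paths to (10,12): C(22,12) = 646646.
Valid Dyck paths: 705432 - 646646.
(Equivalently, C_{11} = C(22,11)/12 = 705432/12.)

Final answer: C_{11} = 58786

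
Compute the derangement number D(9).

D(n) = (n-1)(D(n-1) + D(n-2)), D(0)=1, D(1)=0.
D(2) = 1 x (0 + 1) = 1
D(3) = 2 x (1 + 0) = 2
D(4) = 3 x (2 + 1) = 9
D(5) = 4 x (9 + 2) = 44
D(6) = 5 x (44 + 9) = 265
D(7) = 6 x (265 + 44) = 1854
D(8) = 7 x (1854 + 265) = 14833
D(9) = 8 x (D(8) + D(7)) = 8 x (14833 + 1854)

Final answer: D(9) = 133496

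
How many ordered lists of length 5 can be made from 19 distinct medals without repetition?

P(19,5) = 19!/(19-5)! = 19!/14!.

Final answer: P(19,5) = 1395360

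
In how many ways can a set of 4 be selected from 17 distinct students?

C(17,4) = 17!/(4! x (17-4)!).

Final answer: C(17,4) = 2380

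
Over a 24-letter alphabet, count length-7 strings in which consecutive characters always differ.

Let g(n) count such strings. g(1) = 24, and each valid string of length n-1 extends in 23 ways (any symbol but the last), so g(n) = 23 g(n-1).
Total: g(7) = 24 x 23^6.

Final answer: 24 x 23^{6} = 3552861336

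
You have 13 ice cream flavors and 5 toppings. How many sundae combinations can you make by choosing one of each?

By the multiplication principle: 13 x 5.

Final answer: 65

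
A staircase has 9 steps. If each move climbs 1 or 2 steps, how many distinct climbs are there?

Let f(n) count the ways. The last step is size 1 or 2, so f(n) = f(n-1) + f(n-2) with f(1)=1, f(2)=2.
Building up term by term: f(1)=1, f(2)=2, f(3)=3, f(4)=5, f(5)=8, f(6)=13, f(7)=21, f(8)=34, f(9)=55.

Final answer: 55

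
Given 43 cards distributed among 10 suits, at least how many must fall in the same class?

By pigeonhole with 43 objects and 10 categories: ceiling(43/10).

Final answer: 5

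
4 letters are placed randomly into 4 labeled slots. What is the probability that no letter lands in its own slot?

Use the recurrence D(n) = (n-1)(D(n-1) + D(n-2)) with D(0)=1, D(1)=0.
Building up: D(2)=1, D(3)=2, D(4)=9.
Total arrangements: 4! = 24.
Probability = D(4)/4! = 3/8.

Final answer: D(4)/4! = 9/24 = 0.375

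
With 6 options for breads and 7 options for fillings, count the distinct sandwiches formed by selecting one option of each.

By the multiplication principle: 6 x 7.

Final answer: 42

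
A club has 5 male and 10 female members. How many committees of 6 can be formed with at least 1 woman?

Sum over valid woman counts:
C(10,1)C(5,5) = 10
C(10,2)C(5,4) = 225
C(10,3)C(5,3) = 1200
C(10,4)C(5,2) = 2100
C(10,5)C(5,1) = 1260
C(10,6)C(5,0) = 210
Total: 10 + 225 + 1200 + 2100 + 1260 + 210.

Final answer: 5005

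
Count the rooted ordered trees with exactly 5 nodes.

This is a standard Catalan-number count: the answer is C_n. Here n = 5 - 1 = 4.
C_n = C(2n,n) - C(2n,n+1), so C_{4} = C(8,4) - C(8,5) = 70 - 56.

Final answer: C_{4} = 14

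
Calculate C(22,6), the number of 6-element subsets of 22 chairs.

C(22,6) = 22!/(6! x 16!).

Final answer: \binom{22}{6} = 74613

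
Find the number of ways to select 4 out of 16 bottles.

C(16,4) = 16!/(4! x (16-4)!).

Final answer: C(16,4) = 1820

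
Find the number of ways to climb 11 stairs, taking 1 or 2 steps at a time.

Let f(n) be the number of climbs. Removing the last move (1 or 2 steps) gives f(n) = f(n-1) + f(n-2); base cases f(1)=1, f(2)=2.
Building up term by term: f(1)=1, f(2)=2, f(3)=3, f(4)=5, f(5)=8, f(6)=13, f(7)=21, f(8)=34, f(9)=55, f(10)=89, f(11)=144.

Final answer: 144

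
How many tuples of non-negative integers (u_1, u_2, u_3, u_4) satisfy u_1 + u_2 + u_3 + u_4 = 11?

Stars and bars with 11 stars and 3 bars:
C(11+4-1, 4-1) = C(14,3).

Final answer: C(14,3) = 364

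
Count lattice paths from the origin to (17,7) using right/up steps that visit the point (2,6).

Paths (0,0)->(2,6): C(8,6) = 28.
Paths (2,6)->(17,7): C(16,1) = 16.
By multiplication principle: 28 x 16.

Final answer: 448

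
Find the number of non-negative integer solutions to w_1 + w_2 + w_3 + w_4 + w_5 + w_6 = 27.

Stars and bars with 27 stars and 5 bars:
C(27+6-1, 6-1) = C(32,5).

Final answer: C(32,5) = 201376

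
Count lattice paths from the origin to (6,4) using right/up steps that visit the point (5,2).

Paths (0,0)->(5,2): C(7,2) = 21.
Paths (5,2)->(6,4): C(3,2) = 3.
By multiplication principle: 21 x 3.

Final answer: 63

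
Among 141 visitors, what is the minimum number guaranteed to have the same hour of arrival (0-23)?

There are 24 possible values for hour of arrival (0-23). With 141 visitors and 24 categories, by pigeonhole: ceiling(141/24).

Final answer: 6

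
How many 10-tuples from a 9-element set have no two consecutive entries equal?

First character: 9 choices. Each subsequent: 8 choices (must differ from the previous one).
Total: 9 x 8^9.

Final answer: 9 x 8^{9} = 1207959552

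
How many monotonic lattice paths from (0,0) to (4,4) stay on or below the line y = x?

Total monotonic paths to (4,4): C(8,4) = 70.
A path is bad iff it touches y = x + 1; reflecting its initial segment maps bad paths bijectively onto all paths to (3,5), of which there are C(8,5) = 56.
Valid Dyck paths: 70 - 56.
(This is the Catalan number C_{4}.)

Final answer: C_{4} = 14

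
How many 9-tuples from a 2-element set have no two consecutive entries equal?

First character: 2 choices. Each subsequent: 1 choices (must differ from the previous one).
Total: 2 x 1^8.

Final answer: 2 x 1^{8} = 2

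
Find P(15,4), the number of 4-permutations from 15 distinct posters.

P(15,4) = 15!/(15-4)! = 15!/11!.

Final answer: P(15,4) = 32760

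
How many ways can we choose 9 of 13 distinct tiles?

C(13,9) = 13!/(9! x 4!).

Final answer: \binom{13}{9} = 715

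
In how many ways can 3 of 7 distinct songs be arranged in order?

P(7,3) = 7!/(7-3)! = 7!/4!.

Final answer: P(7,3) = 210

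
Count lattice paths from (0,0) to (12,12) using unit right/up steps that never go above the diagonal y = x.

Total monotonic paths to (12,12): C(24,12) = 2704156.
By the reflection principle, paths that go above the diagonal number C(24,13) = 2496144.
Valid Dyck paths: 2704156 - 2496144.
(Equivalently, C_{12} = C(24,12)/13 = 2704156/13.)

Final answer: C_{12} = 208012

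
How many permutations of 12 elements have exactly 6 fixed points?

Choose which 6 elements are fixed: C(12,6) = 924.
Derange the remaining 6 using D(j) = (j-1)(D(j-1) + D(j-2)), D(0)=1, D(1)=0: D(2)=1, D(3)=2, D(4)=9, D(5)=44, D(6)=265.
Total: 924 x 265.

Final answer: C(12,6) D(6) = 244860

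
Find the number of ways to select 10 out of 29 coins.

C(29,10) = 29!/(10! x 19!).

Final answer: \binom{29}{10} = 20030010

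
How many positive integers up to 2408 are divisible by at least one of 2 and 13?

Multiples of 2: 1204. Multiples of 13: 185. Of both (lcm=26): 92.
By inclusion-exclusion: 1204 + 185 - 92.

Final answer: 1297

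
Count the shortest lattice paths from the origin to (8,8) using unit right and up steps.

Each path has 8 right steps and 8 up steps in some order (16 steps total).
Choose which 8 of the 16 steps are up: C(16,8).

Final answer: C(16,8) = 12870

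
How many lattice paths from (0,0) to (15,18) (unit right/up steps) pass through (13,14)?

Paths (0,0)->(13,14): C(27,14) = 20058300.
Paths (13,14)->(15,18): C(6,4) = 15.
By multiplication principle: 20058300 x 15.

Final answer: 300874500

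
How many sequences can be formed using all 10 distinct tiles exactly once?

The number of ways to arrange 10 distinct objects is 10!.

Final answer: 10! = 3628800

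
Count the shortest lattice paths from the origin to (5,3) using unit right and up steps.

Each path has 5 right steps and 3 up steps in some order (8 steps total).
Choose which 3 of the 8 steps are up: C(8,3).

Final answer: C(8,3) = 56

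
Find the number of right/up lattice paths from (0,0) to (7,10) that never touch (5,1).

Total paths to (7,10): C(17,10) = 19448.
Paths through (5,1): C(6,1) x C(11,9) = 330.
Avoiding (5,1): 19448 - 330.

Final answer: 19118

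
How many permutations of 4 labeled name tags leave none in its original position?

D(n) = (n-1)(D(n-1) + D(n-2)), D(0)=1, D(1)=0.
D(2) = 1 x (0 + 1) = 1
D(3) = 2 x (1 + 0) = 2
D(4) = 3 x (D(3) + D(2)) = 3 x (2 + 1)

Final answer: D(4) = 9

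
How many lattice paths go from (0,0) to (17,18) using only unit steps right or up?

Each path has 17 right steps and 18 up steps in some order (35 steps total).
Choose which 18 of the 35 steps are up: C(35,18).

Final answer: C(35,18) = 4537567650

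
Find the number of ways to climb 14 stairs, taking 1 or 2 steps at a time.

Let f(n) count the ways. The last step is size 1 or 2, so f(n) = f(n-1) + f(n-2) with f(1)=1, f(2)=2.
Iterating the recurrence: f(1)=1, f(2)=2, f(3)=3, f(4)=5, f(5)=8, f(6)=13, f(7)=21, f(8)=34, f(9)=55, f(10)=89, f(11)=144, f(12)=233, f(13)=377, f(14)=610.

Final answer: 610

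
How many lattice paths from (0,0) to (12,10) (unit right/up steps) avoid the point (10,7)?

Total paths to (12,10): C(22,10) = 646646.
Paths through (10,7): C(17,7) x C(5,3) = 194480.
Avoiding (10,7): 646646 - 194480.

Final answer: 452166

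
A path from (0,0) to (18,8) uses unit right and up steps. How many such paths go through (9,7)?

Paths (0,0)->(9,7): C(16,7) = 11440.
Paths (9,7)->(18,8): C(10,1) = 10.
By multiplication principle: 11440 x 10.

Final answer: 114400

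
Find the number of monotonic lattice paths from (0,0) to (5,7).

Each path has 5 right steps and 7 up steps in some order (12 steps total).
Choose which 7 of the 12 steps are up: C(12,7).

Final answer: C(12,7) = 792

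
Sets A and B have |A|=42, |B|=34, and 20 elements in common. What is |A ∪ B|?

|A union B| = |A| + |B| - |A intersect B| = 42 + 34 - 20.

Final answer: 56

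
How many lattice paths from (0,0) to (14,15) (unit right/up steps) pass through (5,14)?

Paths (0,0)->(5,14): C(19,14) = 11628.
Paths (5,14)->(14,15): C(10,1) = 10.
By multiplication principle: 11628 x 10.

Final answer: 116280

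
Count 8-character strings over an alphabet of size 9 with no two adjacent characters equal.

Let g(n) count such strings. g(1) = 9, and each valid string of length n-1 extends in 8 ways (any symbol but the last), so g(n) = 8 g(n-1).
Total: g(8) = 9 x 8^7.

Final answer: 9 x 8^{7} = 18874368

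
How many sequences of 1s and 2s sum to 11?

Let f(n) be the number of climbs. Removing the last move (1 or 2 steps) gives f(n) = f(n-1) + f(n-2); base cases f(1)=1, f(2)=2.
Iterating the recurrence: f(1)=1, f(2)=2, f(3)=3, f(4)=5, f(5)=8, f(6)=13, f(7)=21, f(8)=34, f(9)=55, f(10)=89, f(11)=144.

Final answer: 144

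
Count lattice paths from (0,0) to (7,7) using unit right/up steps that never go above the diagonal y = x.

Total monotonic paths to (7,7): C(14,7) = 3432.
A path is bad iff it touches y = x + 1; reflecting its initial segment maps bad paths bijectively onto all paths to (6,8), of which there are C(14,8) = 3003.
Valid Dyck paths: 3432 - 3003.
(This is the Catalan number C_{7}.)

Final answer: C_{7} = 429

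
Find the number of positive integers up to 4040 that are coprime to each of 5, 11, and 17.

|div by 5|=808, |div by 11|=367, |div by 17|=237.
|div by 5&11|=73, |div by 5&17|=47, |div by 11&17|=21, |div by all|=4.
By inclusion-exclusion, divisible by at least one: 808+367+237-73-47-21+4 = 1275.
Not divisible by any: 4040 - 1275.

Final answer: 2765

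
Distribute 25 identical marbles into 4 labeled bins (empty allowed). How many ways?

Stars and bars: C(n+k-1, k-1) = C(28,3).

Final answer: C(28,3) = 3276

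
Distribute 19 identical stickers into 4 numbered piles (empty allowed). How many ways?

Stars and bars: C(n+k-1, k-1) = C(22,3).

Final answer: C(22,3) = 1540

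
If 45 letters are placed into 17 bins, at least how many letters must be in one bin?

By the pigeonhole principle: ceiling(45/17).

Final answer: 3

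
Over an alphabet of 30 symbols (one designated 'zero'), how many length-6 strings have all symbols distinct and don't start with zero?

The leading digit has 29 choices (anything but zero); the next has 29 (anything but the first), then 28, and so on, one fewer each time.
Total: 29 x 29 x 28 x 27 x 26 x 25.

Final answer: 413267400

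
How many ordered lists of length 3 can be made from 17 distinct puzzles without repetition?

P(17,3) = 17!/(17-3)! = 17!/14!.

Final answer: P(17,3) = 4080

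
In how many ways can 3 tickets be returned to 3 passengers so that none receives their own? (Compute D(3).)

Derangements satisfy D(n) = (n-1)(D(n-1) + D(n-2)), starting from D(0)=1, D(1)=0.
D(2) = 1 x (0 + 1) = 1
D(3) = 2 x (D(2) + D(1)) = 2 x (1 + 0)

Final answer: D(3) = 2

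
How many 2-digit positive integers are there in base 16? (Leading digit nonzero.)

Leading digit: 15 options (nonzero). Other 1 digit(s): 16 options each.
Total: 15 x 16^1.

Final answer: 240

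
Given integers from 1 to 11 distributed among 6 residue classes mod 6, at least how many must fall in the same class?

By pigeonhole with 11 objects and 6 categories: ceiling(11/6).

Final answer: 2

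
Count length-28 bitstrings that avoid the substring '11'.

Classify by the final bit: ...0 gives a(n-1) strings, ...01 gives a(n-2) strings. Thus a(n) = a(n-1) + a(n-2) with a(1)=2, a(2)=3.
Computing successive values: a(1)=2, a(2)=3, a(3)=5, a(4)=8, a(5)=13, a(6)=21, a(7)=34, a(8)=55, a(9)=89, a(10)=144, a(11)=233, a(12)=377, a(13)=610, a(14)=987, a(15)=1597, a(16)=2584, a(17)=4181, a(18)=6765, a(19)=10946, a(20)=17711, a(21)=28657, a(22)=46368, a(23)=75025, a(24)=121393, a(25)=196418, a(26)=317811, a(27)=514229, a(28)=832040.

Final answer: 832040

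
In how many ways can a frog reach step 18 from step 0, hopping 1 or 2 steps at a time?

Let f(n) be the number of climbs. Removing the last move (1 or 2 steps) gives f(n) = f(n-1) + f(n-2); base cases f(1)=1, f(2)=2.
Building up term by term: f(1)=1, f(2)=2, f(3)=3, f(4)=5, f(5)=8, f(6)=13, f(7)=21, f(8)=34, f(9)=55, f(10)=89, f(11)=144, f(12)=233, f(13)=377, f(14)=610, f(15)=987, f(16)=1597, f(17)=2584, f(18)=4181.

Final answer: 4181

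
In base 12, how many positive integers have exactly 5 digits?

In base 12, the leading digit has 11 choices (1..11); each of the remaining 4 digits has 12 choices.
Total: 11 x 12^4.

Final answer: 228096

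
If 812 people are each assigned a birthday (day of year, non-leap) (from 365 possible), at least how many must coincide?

There are 365 possible values for birthday (day of year, non-leap). With 812 people and 365 categories, by pigeonhole: ceiling(812/365).

Final answer: 3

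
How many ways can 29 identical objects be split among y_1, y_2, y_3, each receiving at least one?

Substitute y'_i = y_i - 1 (so y'_i >= 0). Then sum y'_i = 29 - 3 = 26.
Stars and bars: C(26+3-1, 3-1) = C(28,2).

Final answer: C(28,2) = 378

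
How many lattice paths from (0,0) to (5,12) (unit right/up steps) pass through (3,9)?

Paths (0,0)->(3,9): C(12,9) = 220.
Paths (3,9)->(5,12): C(5,3) = 10.
By multiplication principle: 220 x 10.

Final answer: 2200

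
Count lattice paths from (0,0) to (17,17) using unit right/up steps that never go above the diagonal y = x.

Total monotonic paths to (17,17): C(34,17) = 2333606220.
Paths that cross above y=x (reflection bijection): C(34,18) = 2203961430.
Valid Dyck paths: 2333606220 - 2203961430.
(These counts are the Catalan numbers.)

Final answer: C_{17} = 129644790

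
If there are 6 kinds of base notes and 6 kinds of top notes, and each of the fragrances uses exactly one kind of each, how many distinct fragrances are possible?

By the multiplication principle: 6 x 6.

Final answer: 36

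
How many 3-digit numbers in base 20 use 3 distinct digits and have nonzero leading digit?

The leading digit has 19 choices (anything but zero); the next has 19 (anything but the first), then 18, and so on, one fewer each time.
Total: 19 x 19 x 18.

Final answer: 6498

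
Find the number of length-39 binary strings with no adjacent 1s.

A valid string ends in 0 (append to any length-(n-1) valid string) or in 01 (append to any length-(n-2) valid string), so a(n) = a(n-1) + a(n-2) with a(1)=2, a(2)=3.
Building up term by term: a(1)=2, a(2)=3, a(3)=5, a(4)=8, a(5)=13, a(6)=21, a(7)=34, a(8)=55, a(9)=89, a(10)=144, a(11)=233, a(12)=377, a(13)=610, a(14)=987, a(15)=1597, a(16)=2584, a(17)=4181, a(18)=6765, a(19)=10946, a(20)=17711, a(21)=28657, a(22)=46368, a(23)=75025, a(24)=121393, a(25)=196418, a(26)=317811, a(27)=514229, a(28)=832040, a(29)=1346269, a(30)=2178309, a(31)=3524578, a(32)=5702887, a(33)=9227465, a(34)=14930352, a(35)=24157817, a(36)=39088169, a(37)=63245986, a(38)=102334155, a(39)=165580141.

Final answer: 165580141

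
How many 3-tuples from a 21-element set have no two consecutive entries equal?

First character: 21 choices. Each subsequent: 20 choices (must differ from the previous one).
Total: 21 x 20^2.

Final answer: 21 x 20^{2} = 8400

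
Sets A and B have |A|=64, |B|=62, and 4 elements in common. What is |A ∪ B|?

|A union B| = |A| + |B| - |A intersect B| = 64 + 62 - 4.

Final answer: 122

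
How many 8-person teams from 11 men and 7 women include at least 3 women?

Sum over valid woman counts:
C(7,3)C(11,5) = 16170
C(7,4)C(11,4) = 11550
C(7,5)C(11,3) = 3465
C(7,6)C(11,2) = 385
C(7,7)C(11,1) = 11
Total: 16170 + 11550 + 3465 + 385 + 11.

Final answer: 31581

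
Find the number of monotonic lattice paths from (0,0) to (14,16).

Each path has 14 right steps and 16 up steps in some order (30 steps total).
Choose which 16 of the 30 steps are up: C(30,16).

Final answer: C(30,16) = 145422675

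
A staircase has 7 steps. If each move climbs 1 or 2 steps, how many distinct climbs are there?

Condition on the final move: it is a 1-step (f(n-1) ways to get there) or a 2-step (f(n-2) ways), so f(n) = f(n-1) + f(n-2), with f(1)=1, f(2)=2.
Computing successive values: f(1)=1, f(2)=2, f(3)=3, f(4)=5, f(5)=8, f(6)=13, f(7)=21.

Final answer: 21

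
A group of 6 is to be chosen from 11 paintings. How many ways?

C(11,6) = 11!/(6! x 5!).

Final answer: \binom{11}{6} = 462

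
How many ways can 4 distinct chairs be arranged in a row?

The number of ways to arrange 4 distinct objects is 4!.

Final answer: 4! = 24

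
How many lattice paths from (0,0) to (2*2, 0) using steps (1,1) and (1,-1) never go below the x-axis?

Total monotonic paths to (2,2): C(4,2) = 6.
By the reflection principle, paths that go above the diagonal number C(4,3) = 4.
Valid Dyck paths: 6 - 4.
(Check: C(4,2) - C(4,3) = C(4,2)/3, the Catalan number C_{2}.)

Final answer: C_{2} = 2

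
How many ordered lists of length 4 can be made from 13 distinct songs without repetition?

P(13,4) = 13!/(13-4)! = 13!/9!.

Final answer: P(13,4) = 17160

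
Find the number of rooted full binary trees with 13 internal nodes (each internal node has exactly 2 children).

This is a standard Catalan-number count: the answer is C_n. Here n = 13.
Using C_0 = 1 and C_(k+1) = C_k x 2(2k+1)/(k+2), build up term by term: C_1=1, C_2=2, C_3=5, C_4=14, C_5=42, C_6=132, C_7=429, C_8=1430, C_9=4862, C_10=16796, C_11=58786, C_12=208012, C_13=742900.

Final answer: C_{13} = 742900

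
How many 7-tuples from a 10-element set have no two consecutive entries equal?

Let g(n) count such strings. g(1) = 10, and each valid string of length n-1 extends in 9 ways (any symbol but the last), so g(n) = 9 g(n-1).
Total: g(7) = 10 x 9^6.

Final answer: 10 x 9^{6} = 5314410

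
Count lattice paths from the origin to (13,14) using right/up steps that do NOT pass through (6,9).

Total paths to (13,14): C(27,14) = 20058300.
Paths through (6,9): C(15,9) x C(12,5) = 3963960.
Avoiding (6,9): 20058300 - 3963960.

Final answer: 16094340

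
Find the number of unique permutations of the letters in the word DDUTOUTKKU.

Letters (D:2, K:2, O:1, T:2, U:3). Total letters: 10.
Permutations = 10!/(3! x 2! x 2! x 2!).

Final answer: 75600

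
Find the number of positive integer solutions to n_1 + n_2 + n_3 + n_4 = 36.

Substitute n'_i = n_i - 1 (so n'_i >= 0). Then sum n'_i = 36 - 4 = 32.
Stars and bars: C(32+4-1, 4-1) = C(35,3).

Final answer: C(35,3) = 6545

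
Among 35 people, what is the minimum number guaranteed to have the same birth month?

There are 12 possible values for birth month. With 35 people and 12 categories, by pigeonhole: ceiling(35/12).

Final answer: 3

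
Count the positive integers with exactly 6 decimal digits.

These are the integers in [10^5, 10^6), so the count is 10^6 - 10^5 = 9 x 10^5.

Final answer: 900000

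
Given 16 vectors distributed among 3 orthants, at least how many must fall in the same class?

By pigeonhole with 16 objects and 3 categories: ceiling(16/3).

Final answer: 6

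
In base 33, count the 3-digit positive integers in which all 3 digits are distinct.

The leading digit has 32 choices (anything but zero); the next has 32 (anything but the first), then 31, and so on, one fewer each time.
Total: 32 x 32 x 31.

Final answer: 31744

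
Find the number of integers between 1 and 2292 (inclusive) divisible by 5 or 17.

Multiples of 5: 458. Multiples of 17: 134. Of both (lcm=85): 26.
By inclusion-exclusion: 458 + 134 - 26.

Final answer: 566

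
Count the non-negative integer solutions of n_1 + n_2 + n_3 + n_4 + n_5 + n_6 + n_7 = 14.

Stars and bars with 14 stars and 6 bars:
C(14+7-1, 7-1) = C(20,6).

Final answer: C(20,6) = 38760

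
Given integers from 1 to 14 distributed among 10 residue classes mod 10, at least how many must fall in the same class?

By pigeonhole with 14 objects and 10 categories: ceiling(14/10).

Final answer: 2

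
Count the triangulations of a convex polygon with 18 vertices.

The structures are counted by the Catalan number C_n. Here n = 18 - 2 = 16.
Using C_0 = 1 and C_(k+1) = C_k x 2(2k+1)/(k+2), build up term by term: C_1=1, C_2=2, C_3=5, C_4=14, C_5=42, C_6=132, C_7=429, C_8=1430, C_9=4862, C_10=16796, C_11=58786, C_12=208012, C_13=742900, C_14=2674440, C_15=9694845, C_16=35357670.

Final answer: C_{16} = 35357670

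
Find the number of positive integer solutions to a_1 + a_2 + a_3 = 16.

Substitute a'_i = a_i - 1 (so a'_i >= 0). Then sum a'_i = 16 - 3 = 13.
Stars and bars: C(13+3-1, 3-1) = C(15,2).

Final answer: C(15,2) = 105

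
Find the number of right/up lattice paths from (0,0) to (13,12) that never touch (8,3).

Total paths to (13,12): C(25,12) = 5200300.
Paths through (8,3): C(11,3) x C(14,9) = 330330.
Avoiding (8,3): 5200300 - 330330.

Final answer: 4869970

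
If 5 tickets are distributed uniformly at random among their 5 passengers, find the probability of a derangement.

Derangements satisfy D(n) = (n-1)(D(n-1) + D(n-2)), starting from D(0)=1, D(1)=0.
Building up: D(2)=1, D(3)=2, D(4)=9, D(5)=44.
Total arrangements: 5! = 120.
Probability = D(5)/5! = 11/30.

Final answer: D(5)/5! = 44/120 = 0.366667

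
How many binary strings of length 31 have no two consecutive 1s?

Let a(n) count valid strings. If the last bit is 0 the prefix is any valid string of length n-1; if it is 1 the string must end in 01 with a valid prefix of length n-2. So a(n) = a(n-1) + a(n-2), a(1)=2, a(2)=3.
Iterating the recurrence: a(1)=2, a(2)=3, a(3)=5, a(4)=8, a(5)=13, a(6)=21, a(7)=34, a(8)=55, a(9)=89, a(10)=144, a(11)=233, a(12)=377, a(13)=610, a(14)=987, a(15)=1597, a(16)=2584, a(17)=4181, a(18)=6765, a(19)=10946, a(20)=17711, a(21)=28657, a(22)=46368, a(23)=75025, a(24)=121393, a(25)=196418, a(26)=317811, a(27)=514229, a(28)=832040, a(29)=1346269, a(30)=2178309, a(31)=3524578.

Final answer: 3524578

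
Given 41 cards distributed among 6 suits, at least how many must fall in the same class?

By pigeonhole with 41 objects and 6 categories: ceiling(41/6).

Final answer: 7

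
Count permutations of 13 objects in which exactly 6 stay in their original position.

Choose which 6 elements are fixed: C(13,6) = 1716.
Derange the remaining 7 using D(j) = (j-1)(D(j-1) + D(j-2)), D(0)=1, D(1)=0: D(2)=1, D(3)=2, D(4)=9, D(5)=44, D(6)=265, D(7)=1854.
Total: 1716 x 1854.

Final answer: C(13,6) D(7) = 3181464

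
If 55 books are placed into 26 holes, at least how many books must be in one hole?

By the pigeonhole principle: ceiling(55/26).

Final answer: 3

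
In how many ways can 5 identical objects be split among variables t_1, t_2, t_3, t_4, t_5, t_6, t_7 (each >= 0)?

Stars and bars with 5 stars and 6 bars:
C(5+7-1, 7-1) = C(11,6).

Final answer: C(11,6) = 462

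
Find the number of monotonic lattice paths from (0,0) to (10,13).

Each path has 10 right steps and 13 up steps in some order (23 steps total).
Choose which 13 of the 23 steps are up: C(23,13).

Final answer: C(23,13) = 1144066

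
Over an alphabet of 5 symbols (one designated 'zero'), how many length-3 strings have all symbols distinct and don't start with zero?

First digit: 4 (nonzero). Second: 4 (not first). Third: 3, etc.
Total: 4 x 4 x 3.

Final answer: 48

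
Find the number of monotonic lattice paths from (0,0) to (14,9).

Each path has 14 right steps and 9 up steps in some order (23 steps total).
Choose which 9 of the 23 steps are up: C(23,9).

Final answer: C(23,9) = 817190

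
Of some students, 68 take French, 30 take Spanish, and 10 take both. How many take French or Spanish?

|A union B| = |A| + |B| - |A intersect B| = 68 + 30 - 10.

Final answer: 88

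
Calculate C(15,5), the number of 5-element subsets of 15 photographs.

C(15,5) = 15!/(5! x (15-5)!).

Final answer: C(15,5) = 3003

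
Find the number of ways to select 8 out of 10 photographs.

C(10,8) = 10!/(8! x 2!).

Final answer: \binom{10}{8} = 45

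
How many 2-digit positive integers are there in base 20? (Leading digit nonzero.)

In base 20, the leading digit has 19 choices (1..19); each of the remaining 1 digits has 20 choices.
Total: 19 x 20^1.

Final answer: 380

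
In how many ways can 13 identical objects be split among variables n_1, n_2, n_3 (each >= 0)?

Stars and bars with 13 stars and 2 bars:
C(13+3-1, 3-1) = C(15,2).

Final answer: C(15,2) = 105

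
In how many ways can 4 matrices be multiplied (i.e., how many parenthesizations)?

This is counted by the nth Catalan number C_n. Here n = 4 - 1 = 3.
C_n = C(2n,n) - C(2n,n+1), so C_{3} = C(6,3) - C(6,4) = 20 - 15.

Final answer: C_{3} = 5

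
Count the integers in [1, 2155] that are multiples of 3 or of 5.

Multiples of 3: 718. Multiples of 5: 431. Of both (lcm=15): 143.
By inclusion-exclusion: 718 + 431 - 143.

Final answer: 1006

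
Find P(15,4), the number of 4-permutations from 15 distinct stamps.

P(15,4) = 15!/(15-4)! = 15!/11!.

Final answer: P(15,4) = 32760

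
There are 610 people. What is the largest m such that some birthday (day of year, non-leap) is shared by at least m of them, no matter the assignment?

There are 365 possible values for birthday (day of year, non-leap). With 610 people and 365 categories, by pigeonhole: ceiling(610/365).

Final answer: 2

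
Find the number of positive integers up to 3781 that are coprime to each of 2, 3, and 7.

|div by 2|=1890, |div by 3|=1260, |div by 7|=540.
|div by 2&3|=630, |div by 2&7|=270, |div by 3&7|=180, |div by all|=90.
By inclusion-exclusion, divisible by at least one: 1890+1260+540-630-270-180+90 = 2700.
Not divisible by any: 3781 - 2700.

Final answer: 1081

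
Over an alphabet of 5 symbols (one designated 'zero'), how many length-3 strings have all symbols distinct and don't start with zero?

The leading digit has 4 choices (anything but zero); the next has 4 (anything but the first), then 3, and so on, one fewer each time.
Total: 4 x 4 x 3.

Final answer: 48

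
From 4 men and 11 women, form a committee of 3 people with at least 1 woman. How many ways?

Sum over valid woman counts:
C(11,1)C(4,2) = 66
C(11,2)C(4,1) = 220
C(11,3)C(4,0) = 165
Total: 66 + 220 + 165.

Final answer: 451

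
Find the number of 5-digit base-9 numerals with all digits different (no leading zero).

The leading digit has 8 choices (anything but zero); the next has 8 (anything but the first), then 7, and so on, one fewer each time.
Total: 8 x 8 x 7 x 6 x 5.

Final answer: 13440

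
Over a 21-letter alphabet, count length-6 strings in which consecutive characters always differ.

First character: 21 choices. Each subsequent: 20 choices (must differ from the previous one).
Total: 21 x 20^5.

Final answer: 21 x 20^{5} = 67200000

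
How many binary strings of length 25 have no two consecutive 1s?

A valid string ends in 0 (append to any length-(n-1) valid string) or in 01 (append to any length-(n-2) valid string), so a(n) = a(n-1) + a(n-2) with a(1)=2, a(2)=3.
Computing successive values: a(1)=2, a(2)=3, a(3)=5, a(4)=8, a(5)=13, a(6)=21, a(7)=34, a(8)=55, a(9)=89, a(10)=144, a(11)=233, a(12)=377, a(13)=610, a(14)=987, a(15)=1597, a(16)=2584, a(17)=4181, a(18)=6765, a(19)=10946, a(20)=17711, a(21)=28657, a(22)=46368, a(23)=75025, a(24)=121393, a(25)=196418.

Final answer: 196418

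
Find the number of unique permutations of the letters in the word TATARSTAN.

Letters (A:3, N:1, R:1, S:1, T:3). Total letters: 9.
Permutations = 9!/(3! x 3!).

Final answer: 10080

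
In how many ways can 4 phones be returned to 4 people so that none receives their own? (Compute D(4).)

D(n) = (n-1)(D(n-1) + D(n-2)), D(0)=1, D(1)=0.
D(2) = 1 x (0 + 1) = 1
D(3) = 2 x (1 + 0) = 2
D(4) = 3 x (D(3) + D(2)) = 3 x (2 + 1)

Final answer: D(4) = 9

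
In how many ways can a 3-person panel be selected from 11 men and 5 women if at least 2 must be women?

Sum over valid woman counts:
C(5,2)C(11,1) = 110
C(5,3)C(11,0) = 10
Total: 110 + 10.

Final answer: 120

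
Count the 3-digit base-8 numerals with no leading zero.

Leading digit: 7 options (nonzero). Other 2 digit(s): 8 options each.
Total: 7 x 8^2.

Final answer: 448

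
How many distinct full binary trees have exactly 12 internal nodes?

This is counted by the nth Catalan number C_n. Here n = 12.
C_n = C(2n,n) - C(2n,n+1), so C_{12} = C(24,12) - C(24,13) = 2704156 - 2496144.

Final answer: C_{12} = 208012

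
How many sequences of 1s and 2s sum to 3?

Let f(n) be the number of climbs. Removing the last move (1 or 2 steps) gives f(n) = f(n-1) + f(n-2); base cases f(1)=1, f(2)=2.
Building up term by term: f(1)=1, f(2)=2, f(3)=3.

Final answer: 3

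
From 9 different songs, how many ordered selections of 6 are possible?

P(9,6) = 9!/(9-6)! = 9!/3!.

Final answer: P(9,6) = 60480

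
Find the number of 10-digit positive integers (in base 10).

These are the integers in [10^9, 10^10), so the count is 10^10 - 10^9 = 9 x 10^9.

Final answer: 9000000000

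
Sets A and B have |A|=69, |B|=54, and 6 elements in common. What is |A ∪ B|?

|A union B| = |A| + |B| - |A intersect B| = 69 + 54 - 6.

Final answer: 117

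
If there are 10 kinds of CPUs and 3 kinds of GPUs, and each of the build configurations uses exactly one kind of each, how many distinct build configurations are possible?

By the multiplication principle: 10 x 3.

Final answer: 30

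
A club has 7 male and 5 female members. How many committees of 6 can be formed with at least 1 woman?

Sum over valid woman counts:
C(5,1)C(7,5) = 105
C(5,2)C(7,4) = 350
C(5,3)C(7,3) = 350
C(5,4)C(7,2) = 105
C(5,5)C(7,1) = 7
Total: 105 + 350 + 350 + 105 + 7.

Final answer: 917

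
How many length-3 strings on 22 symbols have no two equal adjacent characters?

First character: 22 choices. Each subsequent: 21 choices (must differ from the previous one).
Total: 22 x 21^2.

Final answer: 22 x 21^{2} = 9702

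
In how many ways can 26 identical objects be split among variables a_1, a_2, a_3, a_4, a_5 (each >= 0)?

Stars and bars with 26 stars and 4 bars:
C(26+5-1, 5-1) = C(30,4).

Final answer: C(30,4) = 27405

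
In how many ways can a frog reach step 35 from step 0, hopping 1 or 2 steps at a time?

Let f(n) count the ways. The last step is size 1 or 2, so f(n) = f(n-1) + f(n-2) with f(1)=1, f(2)=2.
Computing successive values: f(1)=1, f(2)=2, f(3)=3, f(4)=5, f(5)=8, f(6)=13, f(7)=21, f(8)=34, f(9)=55, f(10)=89, f(11)=144, f(12)=233, f(13)=377, f(14)=610, f(15)=987, f(16)=1597, f(17)=2584, f(18)=4181, f(19)=6765, f(20)=10946, f(21)=17711, f(22)=28657, f(23)=46368, f(24)=75025, f(25)=121393, f(26)=196418, f(27)=317811, f(28)=514229, f(29)=832040, f(30)=1346269, f(31)=2178309, f(32)=3524578, f(33)=5702887, f(34)=9227465, f(35)=14930352.

Final answer: 14930352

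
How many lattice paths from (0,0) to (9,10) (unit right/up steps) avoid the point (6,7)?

Total paths to (9,10): C(19,10) = 92378.
Paths through (6,7): C(13,7) x C(6,3) = 34320.
Avoiding (6,7): 92378 - 34320.

Final answer: 58058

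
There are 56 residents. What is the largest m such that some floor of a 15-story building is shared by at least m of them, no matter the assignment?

There are 15 possible values for floor of a 15-story building. With 56 residents and 15 categories, by pigeonhole: ceiling(56/15).

Final answer: 4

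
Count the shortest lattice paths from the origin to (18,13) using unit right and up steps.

Each path has 18 right steps and 13 up steps in some order (31 steps total).
Choose which 13 of the 31 steps are up: C(31,13).

Final answer: C(31,13) = 206253075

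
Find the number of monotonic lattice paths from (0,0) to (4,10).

Each path has 4 right steps and 10 up steps in some order (14 steps total).
Choose which 10 of the 14 steps are up: C(14,10).

Final answer: C(14,10) = 1001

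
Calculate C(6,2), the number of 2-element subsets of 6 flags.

C(6,2) = 6!/(2! x (6-2)!).

Final answer: C(6,2) = 15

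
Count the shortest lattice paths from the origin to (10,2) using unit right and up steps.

Each path has 10 right steps and 2 up steps in some order (12 steps total).
Choose which 2 of the 12 steps are up: C(12,2).

Final answer: C(12,2) = 66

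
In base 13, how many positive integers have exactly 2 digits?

In base 13, the leading digit has 12 choices (1..12); each of the remaining 1 digits has 13 choices.
Total: 12 x 13^1.

Final answer: 156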